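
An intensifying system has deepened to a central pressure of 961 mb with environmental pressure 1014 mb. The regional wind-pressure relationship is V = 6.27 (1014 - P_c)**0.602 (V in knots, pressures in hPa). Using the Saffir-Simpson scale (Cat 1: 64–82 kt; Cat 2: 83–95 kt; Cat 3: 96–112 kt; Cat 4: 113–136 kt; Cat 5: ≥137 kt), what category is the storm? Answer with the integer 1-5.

1

ΔP = 1014 − 961 = 53 mb.
V ≈ 6.27 × 53^0.602 = 6.27 × 10.91 ≈ 68 kt.
68 kt falls in the Category 1 band.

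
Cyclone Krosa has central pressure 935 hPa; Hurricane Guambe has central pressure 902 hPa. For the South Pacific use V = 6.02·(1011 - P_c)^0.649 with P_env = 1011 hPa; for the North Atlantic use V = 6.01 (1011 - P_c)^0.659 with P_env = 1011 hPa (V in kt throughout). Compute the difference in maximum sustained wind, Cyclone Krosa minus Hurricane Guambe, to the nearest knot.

Cyclone Krosa: ΔP = 76; V ≈ 6.02 × 76^0.649 ≈ 100.06 kt.
Hurricane Guambe: ΔP = 109; V ≈ 6.01 × 109^0.659 ≈ 132.29 kt.
Difference ≈ 100.06 − 132.29 = -32.23 → -32 kt.

-32 kt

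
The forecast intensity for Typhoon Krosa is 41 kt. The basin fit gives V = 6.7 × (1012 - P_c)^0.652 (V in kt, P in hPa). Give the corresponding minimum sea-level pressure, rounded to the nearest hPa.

ΔP = (V / 6.7)^(1/0.652) = (41/6.7)^1.534.
41/6.7 = 6.119; 6.119^1.534 ≈ 16.09 hPa.
P_c = 1012 − 16.09 = 995.91 ≈ 996 hPa.

996 hPa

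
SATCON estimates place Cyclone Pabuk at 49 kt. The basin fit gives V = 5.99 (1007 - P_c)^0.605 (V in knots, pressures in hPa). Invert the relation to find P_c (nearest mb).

975 mb

ΔP = (V / 5.99)^(1/0.605) = (49/5.99)^1.653.
49/5.99 = 8.180; 8.180^1.653 ≈ 32.26 mb.
P_c = 1007 − 32.26 = 974.74 ≈ 975 mb.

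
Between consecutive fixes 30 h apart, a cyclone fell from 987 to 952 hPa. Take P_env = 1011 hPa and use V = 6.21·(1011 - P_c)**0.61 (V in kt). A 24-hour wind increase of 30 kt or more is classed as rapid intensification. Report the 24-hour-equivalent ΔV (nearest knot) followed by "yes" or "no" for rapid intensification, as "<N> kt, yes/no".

V₁: ΔP = 24, V ≈ 6.21 × 24^0.61 ≈ 43.15 kt.
V₂: ΔP = 59, V ≈ 6.21 × 59^0.61 ≈ 74.70 kt.
ΔV over 30 h = 31.55 kt → 24 h equivalent = 31.55 × 24/30 ≈ 25.24 kt.
25 kt < 30 kt ⇒ not rapid intensification.

25 kt, no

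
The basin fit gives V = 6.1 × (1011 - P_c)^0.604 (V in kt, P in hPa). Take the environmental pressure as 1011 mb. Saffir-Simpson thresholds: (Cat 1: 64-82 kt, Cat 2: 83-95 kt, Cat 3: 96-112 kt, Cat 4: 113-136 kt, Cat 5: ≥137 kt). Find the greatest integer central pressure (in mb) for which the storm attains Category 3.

915 mb

Category 3 begins at V = 96 kt.
Required ΔP = (96/6.1)^(1/0.604) = 15.738^1.656 ≈ 95.87 mb.
P_c ≤ 1011 − 95.87 = 915.13, so the highest integer P_c is 915 mb.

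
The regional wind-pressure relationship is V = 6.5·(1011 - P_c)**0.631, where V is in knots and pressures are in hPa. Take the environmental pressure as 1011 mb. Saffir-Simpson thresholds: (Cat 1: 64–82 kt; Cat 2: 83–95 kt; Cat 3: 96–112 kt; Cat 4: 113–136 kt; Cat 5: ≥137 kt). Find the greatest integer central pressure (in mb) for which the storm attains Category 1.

Category 1 begins at V = 64 kt.
Required ΔP = (64/6.5)^(1/0.631) = 9.846^1.585 ≈ 37.51 mb.
P_c ≤ 1011 − 37.51 = 973.49, so the highest integer P_c is 973 mb.

973 mb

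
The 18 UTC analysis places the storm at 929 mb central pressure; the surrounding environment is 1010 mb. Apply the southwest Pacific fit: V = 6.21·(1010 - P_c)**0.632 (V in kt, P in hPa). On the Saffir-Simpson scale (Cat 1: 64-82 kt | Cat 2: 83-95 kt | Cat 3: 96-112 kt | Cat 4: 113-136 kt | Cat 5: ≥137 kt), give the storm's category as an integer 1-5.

3

ΔP = 1010 − 929 = 81 mb.
V ≈ 6.21 × 81^0.632 = 6.21 × 16.08 ≈ 100 kt.
100 kt falls in the Category 3 band.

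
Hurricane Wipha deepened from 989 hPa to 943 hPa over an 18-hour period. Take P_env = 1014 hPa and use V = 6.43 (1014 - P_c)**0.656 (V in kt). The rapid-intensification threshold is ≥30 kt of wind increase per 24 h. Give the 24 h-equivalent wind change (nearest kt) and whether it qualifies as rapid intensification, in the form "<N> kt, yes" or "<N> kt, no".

70 kt, yes

V₁: ΔP = 25, V ≈ 6.43 × 25^0.656 ≈ 53.12 kt.
V₂: ΔP = 71, V ≈ 6.43 × 71^0.656 ≈ 105.35 kt.
ΔV over 18 h = 52.23 kt → 24 h equivalent = 52.23 × 24/18 ≈ 69.64 kt.
70 kt ≥ 30 kt ⇒ rapid intensification.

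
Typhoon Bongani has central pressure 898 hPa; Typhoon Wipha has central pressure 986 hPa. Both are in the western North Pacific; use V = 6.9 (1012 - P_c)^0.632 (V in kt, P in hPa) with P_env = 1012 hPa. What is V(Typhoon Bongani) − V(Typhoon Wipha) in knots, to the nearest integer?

Typhoon Bongani: ΔP = 114; V ≈ 6.9 × 114^0.632 ≈ 137.66 kt.
Typhoon Wipha: ΔP = 26; V ≈ 6.9 × 26^0.632 ≈ 54.09 kt.
Difference ≈ 137.66 − 54.09 = 83.57 → 84 kt.

84 kt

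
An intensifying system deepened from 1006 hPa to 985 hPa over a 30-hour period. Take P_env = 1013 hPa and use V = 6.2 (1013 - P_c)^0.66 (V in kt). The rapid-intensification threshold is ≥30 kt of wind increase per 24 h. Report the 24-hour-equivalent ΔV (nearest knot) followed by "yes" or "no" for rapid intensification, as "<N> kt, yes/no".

27 kt, no

V₁: ΔP = 7, V ≈ 6.2 × 7^0.66 ≈ 22.40 kt.
V₂: ΔP = 28, V ≈ 6.2 × 28^0.66 ≈ 55.91 kt.
ΔV over 30 h = 33.51 kt → 24 h equivalent = 33.51 × 24/30 ≈ 26.81 kt.
27 kt < 30 kt ⇒ not rapid intensification.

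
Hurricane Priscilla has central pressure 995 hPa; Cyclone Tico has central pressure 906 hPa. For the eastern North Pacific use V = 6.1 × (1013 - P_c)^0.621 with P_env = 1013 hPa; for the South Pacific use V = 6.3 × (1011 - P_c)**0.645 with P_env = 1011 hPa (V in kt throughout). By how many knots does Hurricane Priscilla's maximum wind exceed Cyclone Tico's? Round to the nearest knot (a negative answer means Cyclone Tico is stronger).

Hurricane Priscilla: ΔP = 18; V ≈ 6.1 × 18^0.621 ≈ 36.72 kt.
Cyclone Tico: ΔP = 105; V ≈ 6.3 × 105^0.645 ≈ 126.77 kt.
Difference ≈ 36.72 − 126.77 = -90.05 → -90 kt.

-90 kt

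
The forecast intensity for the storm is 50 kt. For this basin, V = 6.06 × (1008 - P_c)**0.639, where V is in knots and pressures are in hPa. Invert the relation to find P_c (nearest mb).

981 mb

ΔP = (V / 6.06)^(1/0.639) = (50/6.06)^1.565.
50/6.06 = 8.251; 8.251^1.565 ≈ 27.18 mb.
P_c = 1008 − 27.18 = 980.82 ≈ 981 mb.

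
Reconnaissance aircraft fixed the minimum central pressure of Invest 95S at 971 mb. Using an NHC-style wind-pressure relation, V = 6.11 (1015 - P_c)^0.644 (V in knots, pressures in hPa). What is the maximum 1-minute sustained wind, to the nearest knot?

ΔP = 1015 − 971 = 44 mb.
44^0.644 ≈ 11.439.
V ≈ 6.11 × 11.439 ≈ 69.9 kt.

70 kt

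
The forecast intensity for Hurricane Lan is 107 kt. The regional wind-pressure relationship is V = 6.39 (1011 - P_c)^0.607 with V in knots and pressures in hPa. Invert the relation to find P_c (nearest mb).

907 mb

ΔP = (V / 6.39)^(1/0.607) = (107/6.39)^1.647.
107/6.39 = 16.745; 16.745^1.647 ≈ 103.82 mb.
P_c = 1011 − 103.82 = 907.18 ≈ 907 mb.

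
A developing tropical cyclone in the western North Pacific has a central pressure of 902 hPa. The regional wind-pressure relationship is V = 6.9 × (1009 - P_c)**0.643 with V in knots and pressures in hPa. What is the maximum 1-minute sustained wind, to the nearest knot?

139 kt

ΔP = 1009 − 902 = 107 hPa.
107^0.643 ≈ 20.179.
V ≈ 6.9 × 20.179 ≈ 139.2 kt.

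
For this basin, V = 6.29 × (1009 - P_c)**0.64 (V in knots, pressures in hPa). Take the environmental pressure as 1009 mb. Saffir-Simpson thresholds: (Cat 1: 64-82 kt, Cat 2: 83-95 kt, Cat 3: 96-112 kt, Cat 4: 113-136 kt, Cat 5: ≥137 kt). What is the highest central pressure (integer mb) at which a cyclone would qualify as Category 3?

Category 3 begins at V = 96 kt.
Required ΔP = (96/6.29)^(1/0.64) = 15.262^1.562 ≈ 70.70 mb.
P_c ≤ 1009 − 70.70 = 938.30, so the highest integer P_c is 938 mb.

938 mb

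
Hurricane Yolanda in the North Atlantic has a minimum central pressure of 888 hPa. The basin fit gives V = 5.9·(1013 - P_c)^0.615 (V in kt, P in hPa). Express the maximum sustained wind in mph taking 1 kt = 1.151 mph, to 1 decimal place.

132.3 mph

ΔP = 1013 − 888 = 125 hPa.
V ≈ 5.9 × 125^0.615 = 5.9 × 19.480 ≈ 114.935 kt.
114.935 × 1.151 ≈ 132.29 mph → 132.3 mph.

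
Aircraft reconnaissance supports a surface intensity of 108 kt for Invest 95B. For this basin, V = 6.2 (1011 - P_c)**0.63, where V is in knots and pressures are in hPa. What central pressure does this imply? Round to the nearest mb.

ΔP = (V / 6.2)^(1/0.63) = (108/6.2)^1.587.
108/6.2 = 17.419; 17.419^1.587 ≈ 93.30 mb.
P_c = 1011 − 93.30 = 917.70 ≈ 918 mb.

918 mb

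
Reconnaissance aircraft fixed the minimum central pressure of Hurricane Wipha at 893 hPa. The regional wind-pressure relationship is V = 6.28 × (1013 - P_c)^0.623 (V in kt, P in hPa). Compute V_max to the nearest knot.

ΔP = 1013 − 893 = 120 hPa.
120^0.623 ≈ 19.739.
V ≈ 6.28 × 19.739 ≈ 124.0 kt.

124 kt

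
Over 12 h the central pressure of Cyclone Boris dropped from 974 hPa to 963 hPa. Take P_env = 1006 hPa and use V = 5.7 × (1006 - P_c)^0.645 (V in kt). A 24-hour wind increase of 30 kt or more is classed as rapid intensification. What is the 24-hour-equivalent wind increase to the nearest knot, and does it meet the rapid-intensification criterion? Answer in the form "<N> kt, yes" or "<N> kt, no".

22 kt, no

V₁: ΔP = 32, V ≈ 5.7 × 32^0.645 ≈ 53.30 kt.
V₂: ΔP = 43, V ≈ 5.7 × 43^0.645 ≈ 64.49 kt.
ΔV over 12 h = 11.19 kt → 24 h equivalent = 11.19 × 24/12 ≈ 22.38 kt.
22 kt < 30 kt ⇒ not rapid intensification.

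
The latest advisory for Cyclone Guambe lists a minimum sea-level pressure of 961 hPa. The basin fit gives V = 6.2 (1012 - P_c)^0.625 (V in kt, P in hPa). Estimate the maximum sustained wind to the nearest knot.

ΔP = 1012 − 961 = 51 hPa.
51^0.625 ≈ 11.674.
V ≈ 6.2 × 11.674 ≈ 72.4 kt.

72 kt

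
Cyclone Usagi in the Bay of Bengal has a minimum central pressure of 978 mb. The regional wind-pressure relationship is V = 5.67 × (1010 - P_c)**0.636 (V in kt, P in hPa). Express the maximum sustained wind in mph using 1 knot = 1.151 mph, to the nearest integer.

59 mph

ΔP = 1010 − 978 = 32 mb.
V ≈ 5.67 × 32^0.636 = 5.67 × 9.063 ≈ 51.388 kt.
51.388 × 1.151 ≈ 59.15 mph → 59 mph.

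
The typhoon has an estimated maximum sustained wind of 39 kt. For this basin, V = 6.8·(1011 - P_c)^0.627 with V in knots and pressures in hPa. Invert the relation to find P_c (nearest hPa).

995 hPa

ΔP = (V / 6.8)^(1/0.627) = (39/6.8)^1.595.
39/6.8 = 5.735; 5.735^1.595 ≈ 16.21 hPa.
P_c = 1011 − 16.21 = 994.79 ≈ 995 hPa.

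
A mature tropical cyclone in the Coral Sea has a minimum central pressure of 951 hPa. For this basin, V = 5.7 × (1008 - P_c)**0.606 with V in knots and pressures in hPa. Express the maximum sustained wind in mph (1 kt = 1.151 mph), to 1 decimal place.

ΔP = 1008 − 951 = 57 hPa.
V ≈ 5.7 × 57^0.606 = 5.7 × 11.589 ≈ 66.059 kt.
66.059 × 1.151 ≈ 76.03 mph → 76.0 mph.

76.0 mph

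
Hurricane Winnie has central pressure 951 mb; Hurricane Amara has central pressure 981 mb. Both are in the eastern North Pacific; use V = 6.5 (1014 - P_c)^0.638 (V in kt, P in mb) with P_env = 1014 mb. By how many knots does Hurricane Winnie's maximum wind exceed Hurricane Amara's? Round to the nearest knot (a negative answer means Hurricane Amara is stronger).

31 kt

Hurricane Winnie: ΔP = 63; V ≈ 6.5 × 63^0.638 ≈ 91.39 kt.
Hurricane Amara: ΔP = 33; V ≈ 6.5 × 33^0.638 ≈ 60.50 kt.
Difference ≈ 91.39 − 60.50 = 30.89 → 31 kt.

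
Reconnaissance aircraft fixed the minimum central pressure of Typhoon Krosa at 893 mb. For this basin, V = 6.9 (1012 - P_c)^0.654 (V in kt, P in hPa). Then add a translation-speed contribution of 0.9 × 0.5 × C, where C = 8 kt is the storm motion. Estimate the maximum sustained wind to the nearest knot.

161 kt

ΔP = 1012 − 893 = 119 mb.
119^0.654 ≈ 22.772.
V ≈ 6.9 × 22.772 ≈ 157.1 kt.
Translation term: 0.9 × 0.5 × 8 = 3.6 kt.
Corrected V ≈ 160.7 kt → 161 kt.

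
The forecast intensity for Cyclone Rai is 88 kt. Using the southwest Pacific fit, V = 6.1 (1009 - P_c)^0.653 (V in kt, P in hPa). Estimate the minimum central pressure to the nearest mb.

949 mb

ΔP = (V / 6.1)^(1/0.653) = (88/6.1)^1.531.
88/6.1 = 14.426; 14.426^1.531 ≈ 59.58 mb.
P_c = 1009 − 59.58 = 949.42 ≈ 949 mb.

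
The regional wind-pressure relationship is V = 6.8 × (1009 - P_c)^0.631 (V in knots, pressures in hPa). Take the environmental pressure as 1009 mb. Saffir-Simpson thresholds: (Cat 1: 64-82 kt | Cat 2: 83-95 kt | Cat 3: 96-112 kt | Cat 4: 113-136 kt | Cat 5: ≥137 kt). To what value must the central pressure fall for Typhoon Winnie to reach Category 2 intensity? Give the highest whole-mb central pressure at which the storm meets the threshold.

Category 2 begins at V = 83 kt.
Required ΔP = (83/6.8)^(1/0.631) = 12.206^1.585 ≈ 52.72 mb.
P_c ≤ 1009 − 52.72 = 956.28, so the highest integer P_c is 956 mb.

956 mb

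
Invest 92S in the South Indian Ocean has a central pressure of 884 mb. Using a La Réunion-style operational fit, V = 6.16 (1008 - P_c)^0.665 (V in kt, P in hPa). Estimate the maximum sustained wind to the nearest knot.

ΔP = 1008 − 884 = 124 mb.
124^0.665 ≈ 24.668.
V ≈ 6.16 × 24.668 ≈ 152.0 kt.

152 kt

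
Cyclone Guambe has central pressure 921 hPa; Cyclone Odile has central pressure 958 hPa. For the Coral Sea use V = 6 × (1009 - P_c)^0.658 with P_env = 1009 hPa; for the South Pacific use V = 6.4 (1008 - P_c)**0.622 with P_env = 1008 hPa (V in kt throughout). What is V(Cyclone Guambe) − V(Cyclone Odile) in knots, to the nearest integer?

41 kt

Cyclone Guambe: ΔP = 88; V ≈ 6 × 88^0.658 ≈ 114.19 kt.
Cyclone Odile: ΔP = 50; V ≈ 6.4 × 50^0.622 ≈ 72.94 kt.
Difference ≈ 114.19 − 72.94 = 41.25 → 41 kt.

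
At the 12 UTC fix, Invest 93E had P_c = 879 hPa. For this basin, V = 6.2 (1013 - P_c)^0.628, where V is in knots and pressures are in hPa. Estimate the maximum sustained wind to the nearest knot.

ΔP = 1013 − 879 = 134 hPa.
134^0.628 ≈ 21.668.
V ≈ 6.2 × 21.668 ≈ 134.3 kt.

134 kt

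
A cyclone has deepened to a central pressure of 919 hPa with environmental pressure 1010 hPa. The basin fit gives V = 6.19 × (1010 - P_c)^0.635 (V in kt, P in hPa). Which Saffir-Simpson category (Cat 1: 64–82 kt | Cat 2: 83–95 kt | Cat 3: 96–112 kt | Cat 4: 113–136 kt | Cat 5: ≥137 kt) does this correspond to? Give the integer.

3

ΔP = 1010 − 919 = 91 hPa.
V ≈ 6.19 × 91^0.635 = 6.19 × 17.54 ≈ 109 kt.
109 kt falls in the Category 3 band.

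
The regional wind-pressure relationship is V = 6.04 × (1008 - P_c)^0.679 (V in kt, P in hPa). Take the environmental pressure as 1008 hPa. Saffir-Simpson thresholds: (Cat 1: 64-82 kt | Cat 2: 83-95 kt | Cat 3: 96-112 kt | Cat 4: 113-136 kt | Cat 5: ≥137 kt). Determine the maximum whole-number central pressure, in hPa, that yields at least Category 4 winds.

933 hPa

Category 4 begins at V = 113 kt.
Required ΔP = (113/6.04)^(1/0.679) = 18.709^1.473 ≈ 74.71 hPa.
P_c ≤ 1008 − 74.71 = 933.29, so the highest integer P_c is 933 hPa.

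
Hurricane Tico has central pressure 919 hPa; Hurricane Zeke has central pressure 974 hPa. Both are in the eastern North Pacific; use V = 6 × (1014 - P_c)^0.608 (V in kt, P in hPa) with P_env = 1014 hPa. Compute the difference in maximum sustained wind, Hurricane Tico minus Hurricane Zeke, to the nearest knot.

Hurricane Tico: ΔP = 95; V ≈ 6 × 95^0.608 ≈ 95.63 kt.
Hurricane Zeke: ΔP = 40; V ≈ 6 × 40^0.608 ≈ 56.52 kt.
Difference ≈ 95.63 − 56.52 = 39.11 → 39 kt.

39 kt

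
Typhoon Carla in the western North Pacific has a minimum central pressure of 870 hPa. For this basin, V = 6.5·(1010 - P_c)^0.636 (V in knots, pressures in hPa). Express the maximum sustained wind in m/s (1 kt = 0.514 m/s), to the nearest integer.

77 m/s

ΔP = 1010 − 870 = 140 hPa.
V ≈ 6.5 × 140^0.636 = 6.5 × 23.171 ≈ 150.609 kt.
150.609 × 0.514 ≈ 77.41 m/s → 77 m/s.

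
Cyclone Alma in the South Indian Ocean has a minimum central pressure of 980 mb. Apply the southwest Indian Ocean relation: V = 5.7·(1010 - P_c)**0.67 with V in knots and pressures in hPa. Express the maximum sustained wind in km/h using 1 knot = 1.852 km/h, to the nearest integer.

ΔP = 1010 − 980 = 30 mb.
V ≈ 5.7 × 30^0.67 = 5.7 × 9.765 ≈ 55.660 kt.
55.660 × 1.852 ≈ 103.08 km/h → 103 km/h.

103 km/h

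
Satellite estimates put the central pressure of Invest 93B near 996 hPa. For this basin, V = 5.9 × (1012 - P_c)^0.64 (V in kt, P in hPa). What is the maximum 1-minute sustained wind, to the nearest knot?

ΔP = 1012 − 996 = 16 hPa.
16^0.64 ≈ 5.897.
V ≈ 5.9 × 5.897 ≈ 34.8 kt.

35 kt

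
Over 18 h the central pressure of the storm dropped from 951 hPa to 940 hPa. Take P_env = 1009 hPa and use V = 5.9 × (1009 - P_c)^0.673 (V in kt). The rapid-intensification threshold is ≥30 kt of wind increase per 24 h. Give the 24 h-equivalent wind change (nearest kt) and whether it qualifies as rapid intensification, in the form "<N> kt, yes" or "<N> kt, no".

15 kt, no

V₁: ΔP = 58, V ≈ 5.9 × 58^0.673 ≈ 90.71 kt.
V₂: ΔP = 69, V ≈ 5.9 × 69^0.673 ≈ 101.95 kt.
ΔV over 18 h = 11.24 kt → 24 h equivalent = 11.24 × 24/18 ≈ 14.99 kt.
15 kt < 30 kt ⇒ not rapid intensification.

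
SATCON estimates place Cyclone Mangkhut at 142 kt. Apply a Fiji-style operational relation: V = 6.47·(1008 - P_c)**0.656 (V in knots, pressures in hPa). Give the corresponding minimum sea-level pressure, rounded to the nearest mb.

897 mb

ΔP = (V / 6.47)^(1/0.656) = (142/6.47)^1.524.
142/6.47 = 21.947; 21.947^1.524 ≈ 110.86 mb.
P_c = 1008 − 110.86 = 897.14 ≈ 897 mb.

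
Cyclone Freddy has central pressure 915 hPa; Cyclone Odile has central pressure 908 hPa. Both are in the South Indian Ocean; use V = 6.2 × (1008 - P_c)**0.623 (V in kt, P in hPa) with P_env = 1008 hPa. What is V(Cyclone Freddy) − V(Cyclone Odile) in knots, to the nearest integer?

-5 kt

Cyclone Freddy: ΔP = 93; V ≈ 6.2 × 93^0.623 ≈ 104.41 kt.
Cyclone Odile: ΔP = 100; V ≈ 6.2 × 100^0.623 ≈ 109.24 kt.
Difference ≈ 104.41 − 109.24 = -4.83 → -5 kt.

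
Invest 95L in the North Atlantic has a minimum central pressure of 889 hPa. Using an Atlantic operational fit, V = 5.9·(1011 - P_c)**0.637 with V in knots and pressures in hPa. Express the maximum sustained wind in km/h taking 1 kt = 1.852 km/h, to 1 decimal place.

233.1 km/h

ΔP = 1011 − 889 = 122 hPa.
V ≈ 5.9 × 122^0.637 = 5.9 × 21.331 ≈ 125.853 kt.
125.853 × 1.852 ≈ 233.08 km/h → 233.1 km/h.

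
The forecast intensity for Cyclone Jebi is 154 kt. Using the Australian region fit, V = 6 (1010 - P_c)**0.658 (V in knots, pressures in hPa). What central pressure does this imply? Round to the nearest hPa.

ΔP = (V / 6)^(1/0.658) = (154/6)^1.520.
154/6 = 25.667; 25.667^1.520 ≈ 138.64 hPa.
P_c = 1010 − 138.64 = 871.36 ≈ 871 hPa.

871 hPa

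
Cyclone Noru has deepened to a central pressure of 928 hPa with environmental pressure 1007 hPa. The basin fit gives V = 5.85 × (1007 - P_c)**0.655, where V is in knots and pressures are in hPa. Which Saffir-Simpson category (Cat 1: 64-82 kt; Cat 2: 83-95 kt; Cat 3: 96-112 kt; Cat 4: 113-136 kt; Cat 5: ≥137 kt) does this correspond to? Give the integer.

ΔP = 1007 − 928 = 79 hPa.
V ≈ 5.85 × 79^0.655 = 5.85 × 17.50 ≈ 102 kt.
102 kt falls in the Category 3 band.

3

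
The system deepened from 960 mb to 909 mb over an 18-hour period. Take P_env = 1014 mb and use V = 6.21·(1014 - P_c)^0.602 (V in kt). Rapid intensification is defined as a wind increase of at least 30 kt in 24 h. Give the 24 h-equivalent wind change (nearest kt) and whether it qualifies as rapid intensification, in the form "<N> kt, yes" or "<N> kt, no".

V₁: ΔP = 54, V ≈ 6.21 × 54^0.602 ≈ 68.55 kt.
V₂: ΔP = 105, V ≈ 6.21 × 105^0.602 ≈ 102.29 kt.
ΔV over 18 h = 33.74 kt → 24 h equivalent = 33.74 × 24/18 ≈ 44.99 kt.
45 kt ≥ 30 kt ⇒ rapid intensification.

45 kt, yes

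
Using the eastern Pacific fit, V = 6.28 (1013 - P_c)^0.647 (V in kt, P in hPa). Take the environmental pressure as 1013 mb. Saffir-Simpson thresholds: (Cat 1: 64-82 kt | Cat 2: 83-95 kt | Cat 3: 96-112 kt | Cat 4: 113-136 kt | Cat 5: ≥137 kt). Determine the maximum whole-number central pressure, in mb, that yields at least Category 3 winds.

945 mb

Category 3 begins at V = 96 kt.
Required ΔP = (96/6.28)^(1/0.647) = 15.287^1.546 ≈ 67.68 mb.
P_c ≤ 1013 − 67.68 = 945.32, so the highest integer P_c is 945 mb.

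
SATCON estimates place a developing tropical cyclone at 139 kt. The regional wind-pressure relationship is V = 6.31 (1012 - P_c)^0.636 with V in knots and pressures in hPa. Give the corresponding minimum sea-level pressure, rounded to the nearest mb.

883 mb

ΔP = (V / 6.31)^(1/0.636) = (139/6.31)^1.572.
139/6.31 = 22.029; 22.029^1.572 ≈ 129.30 mb.
P_c = 1012 − 129.30 = 882.70 ≈ 883 mb.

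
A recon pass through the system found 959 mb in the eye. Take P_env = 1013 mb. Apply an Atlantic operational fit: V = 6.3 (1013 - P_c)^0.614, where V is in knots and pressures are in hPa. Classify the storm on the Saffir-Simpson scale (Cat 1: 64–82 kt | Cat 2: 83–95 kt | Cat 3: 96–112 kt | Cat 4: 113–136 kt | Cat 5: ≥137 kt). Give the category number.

1

ΔP = 1013 − 959 = 54 mb.
V ≈ 6.3 × 54^0.614 = 6.3 × 11.58 ≈ 73 kt.
73 kt falls in the Category 1 band.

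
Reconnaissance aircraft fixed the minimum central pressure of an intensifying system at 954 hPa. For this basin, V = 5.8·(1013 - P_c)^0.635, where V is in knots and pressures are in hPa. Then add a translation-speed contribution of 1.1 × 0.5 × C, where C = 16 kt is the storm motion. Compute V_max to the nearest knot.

ΔP = 1013 − 954 = 59 hPa.
59^0.635 ≈ 13.320.
V ≈ 5.8 × 13.320 ≈ 77.3 kt.
Translation term: 1.1 × 0.5 × 16 = 8.8 kt.
Corrected V ≈ 86.1 kt → 86 kt.

86 kt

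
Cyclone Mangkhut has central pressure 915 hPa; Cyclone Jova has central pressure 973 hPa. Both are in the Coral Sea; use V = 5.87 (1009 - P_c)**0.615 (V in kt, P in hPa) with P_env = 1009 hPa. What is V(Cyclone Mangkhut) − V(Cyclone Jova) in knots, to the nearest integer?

43 kt

Cyclone Mangkhut: ΔP = 94; V ≈ 5.87 × 94^0.615 ≈ 95.96 kt.
Cyclone Jova: ΔP = 36; V ≈ 5.87 × 36^0.615 ≈ 53.18 kt.
Difference ≈ 95.96 − 53.18 = 42.78 → 43 kt.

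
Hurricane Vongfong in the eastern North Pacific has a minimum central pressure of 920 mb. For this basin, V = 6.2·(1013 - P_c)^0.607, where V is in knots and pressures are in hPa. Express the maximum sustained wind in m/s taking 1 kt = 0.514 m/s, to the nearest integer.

50 m/s

ΔP = 1013 − 920 = 93 mb.
V ≈ 6.2 × 93^0.607 = 6.2 × 15.663 ≈ 97.109 kt.
97.109 × 0.514 ≈ 49.91 m/s → 50 m/s.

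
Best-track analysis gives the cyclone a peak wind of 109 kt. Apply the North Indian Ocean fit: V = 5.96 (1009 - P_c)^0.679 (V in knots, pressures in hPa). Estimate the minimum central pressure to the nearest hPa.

ΔP = (V / 5.96)^(1/0.679) = (109/5.96)^1.473.
109/5.96 = 18.289; 18.289^1.473 ≈ 72.26 hPa.
P_c = 1009 − 72.26 = 936.74 ≈ 937 hPa.

937 hPa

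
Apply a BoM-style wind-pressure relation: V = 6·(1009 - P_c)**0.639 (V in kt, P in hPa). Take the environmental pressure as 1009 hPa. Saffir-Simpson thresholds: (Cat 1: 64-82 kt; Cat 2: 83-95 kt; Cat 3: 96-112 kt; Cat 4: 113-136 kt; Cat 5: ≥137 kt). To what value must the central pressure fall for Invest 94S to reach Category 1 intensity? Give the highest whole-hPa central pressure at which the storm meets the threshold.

968 hPa

Category 1 begins at V = 64 kt.
Required ΔP = (64/6)^(1/0.639) = 10.667^1.565 ≈ 40.63 hPa.
P_c ≤ 1009 − 40.63 = 968.37, so the highest integer P_c is 968 hPa.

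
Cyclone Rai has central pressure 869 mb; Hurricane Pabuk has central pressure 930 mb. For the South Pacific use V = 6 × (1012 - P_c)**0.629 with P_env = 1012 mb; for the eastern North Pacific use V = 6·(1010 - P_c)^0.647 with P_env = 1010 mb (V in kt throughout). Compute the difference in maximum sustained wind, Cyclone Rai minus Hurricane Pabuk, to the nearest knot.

34 kt

Cyclone Rai: ΔP = 143; V ≈ 6 × 143^0.629 ≈ 136.10 kt.
Hurricane Pabuk: ΔP = 80; V ≈ 6 × 80^0.647 ≈ 102.20 kt.
Difference ≈ 136.10 − 102.20 = 33.90 → 34 kt.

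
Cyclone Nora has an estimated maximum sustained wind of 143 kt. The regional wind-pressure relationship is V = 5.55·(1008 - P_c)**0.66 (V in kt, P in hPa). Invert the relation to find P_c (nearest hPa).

871 hPa

ΔP = (V / 5.55)^(1/0.66) = (143/5.55)^1.515.
143/5.55 = 25.766; 25.766^1.515 ≈ 137.39 hPa.
P_c = 1008 − 137.39 = 870.61 ≈ 871 hPa.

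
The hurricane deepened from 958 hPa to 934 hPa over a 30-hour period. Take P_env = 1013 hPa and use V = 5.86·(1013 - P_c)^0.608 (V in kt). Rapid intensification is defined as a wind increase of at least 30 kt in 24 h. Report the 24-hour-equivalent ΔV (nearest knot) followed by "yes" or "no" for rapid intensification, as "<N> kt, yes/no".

13 kt, no

V₁: ΔP = 55, V ≈ 5.86 × 55^0.608 ≈ 66.99 kt.
V₂: ΔP = 79, V ≈ 5.86 × 79^0.608 ≈ 83.49 kt.
ΔV over 30 h = 16.50 kt → 24 h equivalent = 16.50 × 24/30 ≈ 13.20 kt.
13 kt < 30 kt ⇒ not rapid intensification.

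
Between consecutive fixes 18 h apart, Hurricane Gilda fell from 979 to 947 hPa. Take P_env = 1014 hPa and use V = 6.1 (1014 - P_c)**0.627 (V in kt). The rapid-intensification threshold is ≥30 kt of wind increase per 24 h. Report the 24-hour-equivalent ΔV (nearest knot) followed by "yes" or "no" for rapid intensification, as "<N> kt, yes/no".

V₁: ΔP = 35, V ≈ 6.1 × 35^0.627 ≈ 56.68 kt.
V₂: ΔP = 67, V ≈ 6.1 × 67^0.627 ≈ 85.17 kt.
ΔV over 18 h = 28.49 kt → 24 h equivalent = 28.49 × 24/18 ≈ 37.99 kt.
38 kt ≥ 30 kt ⇒ rapid intensification.

38 kt, yes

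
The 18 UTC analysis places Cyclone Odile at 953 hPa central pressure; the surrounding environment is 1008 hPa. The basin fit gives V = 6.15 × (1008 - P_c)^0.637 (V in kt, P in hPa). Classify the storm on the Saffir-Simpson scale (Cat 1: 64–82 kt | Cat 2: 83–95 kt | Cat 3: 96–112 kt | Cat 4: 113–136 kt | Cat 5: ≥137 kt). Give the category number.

ΔP = 1008 − 953 = 55 hPa.
V ≈ 6.15 × 55^0.637 = 6.15 × 12.84 ≈ 79 kt.
79 kt falls in the Category 1 band.

1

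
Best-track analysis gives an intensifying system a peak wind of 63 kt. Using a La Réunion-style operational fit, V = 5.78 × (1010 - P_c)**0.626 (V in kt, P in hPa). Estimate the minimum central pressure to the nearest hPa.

965 hPa

ΔP = (V / 5.78)^(1/0.626) = (63/5.78)^1.597.
63/5.78 = 10.900; 10.900^1.597 ≈ 45.42 hPa.
P_c = 1010 − 45.42 = 964.58 ≈ 965 hPa.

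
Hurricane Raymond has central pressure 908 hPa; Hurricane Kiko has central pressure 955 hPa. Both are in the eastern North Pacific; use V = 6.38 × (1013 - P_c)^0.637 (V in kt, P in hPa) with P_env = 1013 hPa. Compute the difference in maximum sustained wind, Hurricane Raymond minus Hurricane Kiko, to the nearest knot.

Hurricane Raymond: ΔP = 105; V ≈ 6.38 × 105^0.637 ≈ 123.69 kt.
Hurricane Kiko: ΔP = 58; V ≈ 6.38 × 58^0.637 ≈ 84.75 kt.
Difference ≈ 123.69 − 84.75 = 38.94 → 39 kt.

39 kt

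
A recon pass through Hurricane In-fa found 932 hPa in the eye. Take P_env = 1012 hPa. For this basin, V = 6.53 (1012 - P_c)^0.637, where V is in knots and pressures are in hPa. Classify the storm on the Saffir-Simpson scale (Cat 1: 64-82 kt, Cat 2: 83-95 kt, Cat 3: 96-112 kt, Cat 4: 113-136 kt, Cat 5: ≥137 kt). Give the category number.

ΔP = 1012 − 932 = 80 hPa.
V ≈ 6.53 × 80^0.637 = 6.53 × 16.30 ≈ 106 kt.
106 kt falls in the Category 3 band.

3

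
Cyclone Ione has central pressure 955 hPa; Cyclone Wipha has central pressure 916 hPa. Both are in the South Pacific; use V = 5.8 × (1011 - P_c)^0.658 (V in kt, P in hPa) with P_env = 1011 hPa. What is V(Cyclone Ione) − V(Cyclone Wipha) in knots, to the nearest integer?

-34 kt

Cyclone Ione: ΔP = 56; V ≈ 5.8 × 56^0.658 ≈ 81.99 kt.
Cyclone Wipha: ΔP = 95; V ≈ 5.8 × 95^0.658 ≈ 116.08 kt.
Difference ≈ 81.99 − 116.08 = -34.09 → -34 kt.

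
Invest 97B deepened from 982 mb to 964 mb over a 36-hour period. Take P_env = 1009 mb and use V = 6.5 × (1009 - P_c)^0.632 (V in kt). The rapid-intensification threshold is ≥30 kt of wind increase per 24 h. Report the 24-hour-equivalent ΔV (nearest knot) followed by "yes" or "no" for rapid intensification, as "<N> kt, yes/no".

13 kt, no

V₁: ΔP = 27, V ≈ 6.5 × 27^0.632 ≈ 52.18 kt.
V₂: ΔP = 45, V ≈ 6.5 × 45^0.632 ≈ 72.07 kt.
ΔV over 36 h = 19.89 kt → 24 h equivalent = 19.89 × 24/36 ≈ 13.26 kt.
13 kt < 30 kt ⇒ not rapid intensification.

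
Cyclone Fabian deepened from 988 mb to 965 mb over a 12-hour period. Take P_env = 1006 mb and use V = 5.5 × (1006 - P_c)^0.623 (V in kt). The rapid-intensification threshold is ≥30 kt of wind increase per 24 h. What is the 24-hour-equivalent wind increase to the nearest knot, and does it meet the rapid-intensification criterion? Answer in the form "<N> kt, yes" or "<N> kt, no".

V₁: ΔP = 18, V ≈ 5.5 × 18^0.623 ≈ 33.30 kt.
V₂: ΔP = 41, V ≈ 5.5 × 41^0.623 ≈ 55.61 kt.
ΔV over 12 h = 22.31 kt → 24 h equivalent = 22.31 × 24/12 ≈ 44.62 kt.
45 kt ≥ 30 kt ⇒ rapid intensification.

45 kt, yes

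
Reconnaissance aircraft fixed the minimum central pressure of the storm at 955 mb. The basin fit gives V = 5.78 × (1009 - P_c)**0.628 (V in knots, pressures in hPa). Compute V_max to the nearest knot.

ΔP = 1009 − 955 = 54 mb.
54^0.628 ≈ 12.245.
V ≈ 5.78 × 12.245 ≈ 70.8 kt.

71 kt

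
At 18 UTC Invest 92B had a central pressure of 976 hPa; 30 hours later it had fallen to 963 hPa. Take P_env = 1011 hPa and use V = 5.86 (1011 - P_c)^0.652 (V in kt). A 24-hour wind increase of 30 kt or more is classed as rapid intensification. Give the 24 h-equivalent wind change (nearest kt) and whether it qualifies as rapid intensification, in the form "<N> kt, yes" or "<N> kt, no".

11 kt, no

V₁: ΔP = 35, V ≈ 5.86 × 35^0.652 ≈ 59.52 kt.
V₂: ΔP = 48, V ≈ 5.86 × 48^0.652 ≈ 73.13 kt.
ΔV over 30 h = 13.61 kt → 24 h equivalent = 13.61 × 24/30 ≈ 10.89 kt.
11 kt < 30 kt ⇒ not rapid intensification.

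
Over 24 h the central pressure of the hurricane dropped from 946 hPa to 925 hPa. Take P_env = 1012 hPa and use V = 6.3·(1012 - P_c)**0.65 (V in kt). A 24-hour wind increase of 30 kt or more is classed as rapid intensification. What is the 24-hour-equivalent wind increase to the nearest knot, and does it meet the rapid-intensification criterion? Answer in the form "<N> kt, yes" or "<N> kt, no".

V₁: ΔP = 66, V ≈ 6.3 × 66^0.65 ≈ 95.95 kt.
V₂: ΔP = 87, V ≈ 6.3 × 87^0.65 ≈ 114.82 kt.
ΔV over 24 h = 18.87 kt → 24 h equivalent = 18.87 × 24/24 ≈ 18.87 kt.
19 kt < 30 kt ⇒ not rapid intensification.

19 kt, no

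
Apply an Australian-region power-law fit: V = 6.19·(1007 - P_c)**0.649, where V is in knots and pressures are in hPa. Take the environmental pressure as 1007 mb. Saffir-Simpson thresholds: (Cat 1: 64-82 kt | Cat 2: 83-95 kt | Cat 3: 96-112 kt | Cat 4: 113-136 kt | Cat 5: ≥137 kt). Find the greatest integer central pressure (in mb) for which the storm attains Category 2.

952 mb

Category 2 begins at V = 83 kt.
Required ΔP = (83/6.19)^(1/0.649) = 13.409^1.541 ≈ 54.59 mb.
P_c ≤ 1007 − 54.59 = 952.41, so the highest integer P_c is 952 mb.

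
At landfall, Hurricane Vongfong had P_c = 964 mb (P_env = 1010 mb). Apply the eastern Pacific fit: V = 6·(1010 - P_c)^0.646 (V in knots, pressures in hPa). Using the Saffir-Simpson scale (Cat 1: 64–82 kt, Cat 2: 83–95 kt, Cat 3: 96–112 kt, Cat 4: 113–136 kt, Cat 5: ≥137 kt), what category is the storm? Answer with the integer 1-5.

1

ΔP = 1010 − 964 = 46 mb.
V ≈ 6 × 46^0.646 = 6 × 11.86 ≈ 71 kt.
71 kt falls in the Category 1 band.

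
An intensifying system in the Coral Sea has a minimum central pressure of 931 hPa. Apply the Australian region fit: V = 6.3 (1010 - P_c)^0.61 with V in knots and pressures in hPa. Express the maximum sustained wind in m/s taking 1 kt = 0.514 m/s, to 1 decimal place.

ΔP = 1010 − 931 = 79 hPa.
V ≈ 6.3 × 79^0.61 = 6.3 × 14.373 ≈ 90.551 kt.
90.551 × 0.514 ≈ 46.54 m/s → 46.5 m/s.

46.5 m/s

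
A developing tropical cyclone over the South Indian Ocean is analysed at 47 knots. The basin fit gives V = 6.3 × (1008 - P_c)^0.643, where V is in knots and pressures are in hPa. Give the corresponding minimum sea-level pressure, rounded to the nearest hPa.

ΔP = (V / 6.3)^(1/0.643) = (47/6.3)^1.555.
47/6.3 = 7.460; 7.460^1.555 ≈ 22.77 hPa.
P_c = 1008 − 22.77 = 985.23 ≈ 985 hPa.

985 hPa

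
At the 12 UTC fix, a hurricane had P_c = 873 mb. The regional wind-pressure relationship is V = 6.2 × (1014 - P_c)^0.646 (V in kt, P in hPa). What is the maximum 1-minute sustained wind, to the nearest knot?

152 kt

ΔP = 1014 − 873 = 141 mb.
141^0.646 ≈ 24.457.
V ≈ 6.2 × 24.457 ≈ 151.6 kt.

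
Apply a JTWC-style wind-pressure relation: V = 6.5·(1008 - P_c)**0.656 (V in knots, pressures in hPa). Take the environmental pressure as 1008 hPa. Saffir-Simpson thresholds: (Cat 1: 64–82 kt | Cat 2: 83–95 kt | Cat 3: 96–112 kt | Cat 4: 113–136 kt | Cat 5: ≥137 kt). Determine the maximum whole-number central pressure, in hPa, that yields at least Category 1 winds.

Category 1 begins at V = 64 kt.
Required ΔP = (64/6.5)^(1/0.656) = 9.846^1.524 ≈ 32.67 hPa.
P_c ≤ 1008 − 32.67 = 975.33, so the highest integer P_c is 975 hPa.

975 hPa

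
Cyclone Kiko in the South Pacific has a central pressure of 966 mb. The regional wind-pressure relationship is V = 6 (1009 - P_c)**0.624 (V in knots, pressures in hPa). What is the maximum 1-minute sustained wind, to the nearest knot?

63 kt

ΔP = 1009 − 966 = 43 mb.
43^0.624 ≈ 10.454.
V ≈ 6 × 10.454 ≈ 62.7 kt.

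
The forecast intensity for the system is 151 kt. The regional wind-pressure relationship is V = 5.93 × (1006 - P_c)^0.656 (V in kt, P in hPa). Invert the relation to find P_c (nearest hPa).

ΔP = (V / 5.93)^(1/0.656) = (151/5.93)^1.524.
151/5.93 = 25.464; 25.464^1.524 ≈ 139.05 hPa.
P_c = 1006 − 139.05 = 866.95 ≈ 867 hPa.

867 hPa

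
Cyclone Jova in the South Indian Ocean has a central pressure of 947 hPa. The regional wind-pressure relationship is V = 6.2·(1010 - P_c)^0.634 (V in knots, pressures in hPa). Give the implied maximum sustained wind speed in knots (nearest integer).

86 kt

ΔP = 1010 − 947 = 63 hPa.
63^0.634 ≈ 13.829.
V ≈ 6.2 × 13.829 ≈ 85.7 kt.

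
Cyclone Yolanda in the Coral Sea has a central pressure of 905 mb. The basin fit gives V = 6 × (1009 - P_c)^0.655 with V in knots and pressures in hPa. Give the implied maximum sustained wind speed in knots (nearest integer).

ΔP = 1009 − 905 = 104 mb.
104^0.655 ≈ 20.949.
V ≈ 6 × 20.949 ≈ 125.7 kt.

126 kt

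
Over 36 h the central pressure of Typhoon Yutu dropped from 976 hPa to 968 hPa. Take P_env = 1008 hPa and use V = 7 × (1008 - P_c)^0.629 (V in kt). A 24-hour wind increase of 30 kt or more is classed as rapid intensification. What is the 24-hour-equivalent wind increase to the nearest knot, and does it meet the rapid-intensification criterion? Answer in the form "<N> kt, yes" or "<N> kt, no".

V₁: ΔP = 32, V ≈ 7 × 32^0.629 ≈ 61.92 kt.
V₂: ΔP = 40, V ≈ 7 × 40^0.629 ≈ 71.25 kt.
ΔV over 36 h = 9.33 kt → 24 h equivalent = 9.33 × 24/36 ≈ 6.22 kt.
6 kt < 30 kt ⇒ not rapid intensification.

6 kt, no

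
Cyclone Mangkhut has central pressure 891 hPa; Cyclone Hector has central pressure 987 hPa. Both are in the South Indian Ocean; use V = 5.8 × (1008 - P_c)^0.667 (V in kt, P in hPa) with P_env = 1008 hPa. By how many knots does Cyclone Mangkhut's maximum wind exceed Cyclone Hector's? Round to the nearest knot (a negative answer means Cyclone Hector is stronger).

Cyclone Mangkhut: ΔP = 117; V ≈ 5.8 × 117^0.667 ≈ 138.97 kt.
Cyclone Hector: ΔP = 21; V ≈ 5.8 × 21^0.667 ≈ 44.19 kt.
Difference ≈ 138.97 − 44.19 = 94.78 → 95 kt.

95 kt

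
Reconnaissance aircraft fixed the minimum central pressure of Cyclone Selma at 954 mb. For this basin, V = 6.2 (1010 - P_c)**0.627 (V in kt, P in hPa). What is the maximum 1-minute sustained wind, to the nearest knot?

77 kt

ΔP = 1010 − 954 = 56 mb.
56^0.627 ≈ 12.477.
V ≈ 6.2 × 12.477 ≈ 77.4 kt.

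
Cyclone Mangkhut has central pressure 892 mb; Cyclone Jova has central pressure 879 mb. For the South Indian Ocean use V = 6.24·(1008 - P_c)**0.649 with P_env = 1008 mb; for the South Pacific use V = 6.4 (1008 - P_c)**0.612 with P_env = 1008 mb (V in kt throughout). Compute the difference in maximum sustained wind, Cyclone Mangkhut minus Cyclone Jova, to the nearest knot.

11 kt

Cyclone Mangkhut: ΔP = 116; V ≈ 6.24 × 116^0.649 ≈ 136.46 kt.
Cyclone Jova: ΔP = 129; V ≈ 6.4 × 129^0.612 ≈ 125.27 kt.
Difference ≈ 136.46 − 125.27 = 11.19 → 11 kt.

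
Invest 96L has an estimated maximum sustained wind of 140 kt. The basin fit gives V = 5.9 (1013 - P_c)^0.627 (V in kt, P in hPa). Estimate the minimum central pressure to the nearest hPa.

ΔP = (V / 5.9)^(1/0.627) = (140/5.9)^1.595.
140/5.9 = 23.729; 23.729^1.595 ≈ 156.11 hPa.
P_c = 1013 − 156.11 = 856.89 ≈ 857 hPa.

857 hPa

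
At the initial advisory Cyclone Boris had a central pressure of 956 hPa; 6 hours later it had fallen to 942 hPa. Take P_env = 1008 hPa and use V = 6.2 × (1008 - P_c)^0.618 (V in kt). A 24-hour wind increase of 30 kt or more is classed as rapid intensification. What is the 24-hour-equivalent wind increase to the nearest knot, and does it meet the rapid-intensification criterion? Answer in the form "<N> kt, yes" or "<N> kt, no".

45 kt, yes

V₁: ΔP = 52, V ≈ 6.2 × 52^0.618 ≈ 71.27 kt.
V₂: ΔP = 66, V ≈ 6.2 × 66^0.618 ≈ 82.58 kt.
ΔV over 6 h = 11.31 kt → 24 h equivalent = 11.31 × 24/6 ≈ 45.24 kt.
45 kt ≥ 30 kt ⇒ rapid intensification.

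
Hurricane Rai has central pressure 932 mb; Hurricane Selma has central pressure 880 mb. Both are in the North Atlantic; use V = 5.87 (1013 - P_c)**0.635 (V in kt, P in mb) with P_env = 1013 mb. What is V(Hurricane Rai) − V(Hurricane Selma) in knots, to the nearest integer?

Hurricane Rai: ΔP = 81; V ≈ 5.87 × 81^0.635 ≈ 95.62 kt.
Hurricane Selma: ΔP = 133; V ≈ 5.87 × 133^0.635 ≈ 131.00 kt.
Difference ≈ 95.62 − 131.00 = -35.38 → -35 kt.

-35 kt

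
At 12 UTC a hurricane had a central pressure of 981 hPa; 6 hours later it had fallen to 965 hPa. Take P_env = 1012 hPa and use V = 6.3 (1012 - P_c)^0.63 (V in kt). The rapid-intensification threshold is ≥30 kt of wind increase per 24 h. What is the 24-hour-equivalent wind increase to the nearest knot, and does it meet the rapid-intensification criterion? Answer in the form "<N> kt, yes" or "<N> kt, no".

V₁: ΔP = 31, V ≈ 6.3 × 31^0.63 ≈ 54.81 kt.
V₂: ΔP = 47, V ≈ 6.3 × 47^0.63 ≈ 71.25 kt.
ΔV over 6 h = 16.44 kt → 24 h equivalent = 16.44 × 24/6 ≈ 65.76 kt.
66 kt ≥ 30 kt ⇒ rapid intensification.

66 kt, yes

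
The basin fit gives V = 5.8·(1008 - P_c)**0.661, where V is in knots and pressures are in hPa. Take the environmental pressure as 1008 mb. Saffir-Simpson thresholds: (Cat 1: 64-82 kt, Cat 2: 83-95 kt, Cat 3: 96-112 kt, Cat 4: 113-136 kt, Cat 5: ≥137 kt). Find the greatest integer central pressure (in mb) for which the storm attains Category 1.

Category 1 begins at V = 64 kt.
Required ΔP = (64/5.8)^(1/0.661) = 11.034^1.513 ≈ 37.80 mb.
P_c ≤ 1008 − 37.80 = 970.20, so the highest integer P_c is 970 mb.

970 mb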